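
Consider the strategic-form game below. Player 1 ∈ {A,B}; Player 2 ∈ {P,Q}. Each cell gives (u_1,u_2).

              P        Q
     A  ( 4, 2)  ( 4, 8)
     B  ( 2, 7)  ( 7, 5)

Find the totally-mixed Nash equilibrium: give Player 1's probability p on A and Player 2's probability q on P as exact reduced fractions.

P1 indiff ⇒ q·4+(1-q)·4 = q·2+(1-q)·7 ⇒ q(2) = (1-q)(3) ⇒ q = 3/5
P2 indiff ⇒ p·2+(1-p)·7 = p·8+(1-p)·5 ⇒ p(-6) = (1-p)(-2) ⇒ p = 1/4

(p,q) = (1/4, 3/5)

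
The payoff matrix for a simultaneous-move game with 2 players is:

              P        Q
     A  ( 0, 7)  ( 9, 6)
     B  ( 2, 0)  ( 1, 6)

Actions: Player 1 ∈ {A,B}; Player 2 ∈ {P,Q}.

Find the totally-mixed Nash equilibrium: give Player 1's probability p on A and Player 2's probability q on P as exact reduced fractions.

P1 mixes 6/7 on A; P2 mixes 4/5 on P

P1 indiff ⇒ q·0+(1-q)·9 = q·2+(1-q)·1 ⇒ q(-2) = (1-q)(-8) ⇒ q = 4/5
P2 indiff ⇒ p·7+(1-p)·0 = p·6+(1-p)·6 ⇒ p(1) = (1-p)(6) ⇒ p = 6/7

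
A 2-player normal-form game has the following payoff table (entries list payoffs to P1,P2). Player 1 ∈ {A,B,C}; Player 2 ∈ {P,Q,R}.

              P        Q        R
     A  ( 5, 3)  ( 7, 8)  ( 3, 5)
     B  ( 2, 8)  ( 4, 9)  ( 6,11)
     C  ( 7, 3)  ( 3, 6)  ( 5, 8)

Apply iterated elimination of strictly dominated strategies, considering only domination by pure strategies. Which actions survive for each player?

Survivors P1:{A,B} P2:{Q,R}

P2 drop P (Q beats it: A:8>3 B:9>8 C:6>3)
P1 drop C (B beats it: Q:4>3 R:6>5)
P1→{A,B} P2→{Q,R}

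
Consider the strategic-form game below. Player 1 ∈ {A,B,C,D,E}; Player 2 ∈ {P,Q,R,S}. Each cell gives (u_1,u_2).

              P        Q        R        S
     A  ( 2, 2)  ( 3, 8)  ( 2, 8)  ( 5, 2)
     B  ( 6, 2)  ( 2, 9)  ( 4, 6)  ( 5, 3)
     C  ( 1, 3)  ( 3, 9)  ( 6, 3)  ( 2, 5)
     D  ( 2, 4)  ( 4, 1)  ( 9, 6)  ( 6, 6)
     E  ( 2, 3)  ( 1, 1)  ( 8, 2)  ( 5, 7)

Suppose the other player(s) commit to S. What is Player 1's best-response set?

BR_1 = {D}

u_1(A vs S) = 5
u_1(B vs S) = 5
u_1(C vs S) = 2
u_1(D vs S) = 6
u_1(E vs S) = 5
max payoff 6 at {D}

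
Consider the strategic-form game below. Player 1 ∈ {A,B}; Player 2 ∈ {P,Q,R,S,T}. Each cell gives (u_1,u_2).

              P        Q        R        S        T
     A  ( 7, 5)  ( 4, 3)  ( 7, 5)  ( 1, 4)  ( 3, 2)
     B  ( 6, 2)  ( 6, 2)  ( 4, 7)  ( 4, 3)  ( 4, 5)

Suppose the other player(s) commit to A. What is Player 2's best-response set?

P2 best: {P,R}

u_2(P vs A) = 5
u_2(Q vs A) = 3
u_2(R vs A) = 5
u_2(S vs A) = 4
u_2(T vs A) = 2
max payoff 5 at {P,R}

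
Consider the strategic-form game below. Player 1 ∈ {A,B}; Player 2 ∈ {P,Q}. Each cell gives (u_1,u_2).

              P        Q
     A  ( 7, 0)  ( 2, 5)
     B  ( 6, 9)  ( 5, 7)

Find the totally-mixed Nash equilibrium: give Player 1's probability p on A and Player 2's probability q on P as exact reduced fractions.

P1 indiff ⇒ q·7+(1-q)·2 = q·6+(1-q)·5 ⇒ q(1) = (1-q)(3) ⇒ q = 3/4
P2 indiff ⇒ p·0+(1-p)·9 = p·5+(1-p)·7 ⇒ p(-5) = (1-p)(-2) ⇒ p = 2/7

(p,q) = (2/7, 3/4)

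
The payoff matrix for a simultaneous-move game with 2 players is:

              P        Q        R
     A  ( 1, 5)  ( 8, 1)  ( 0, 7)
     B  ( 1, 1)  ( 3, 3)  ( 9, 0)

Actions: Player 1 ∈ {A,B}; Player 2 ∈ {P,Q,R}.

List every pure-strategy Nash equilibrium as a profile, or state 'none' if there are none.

PSNE: ∅

(A,P): not NE [P2→R gives 7>5]
(A,Q): not NE [P2→R gives 7>1]
(A,R): not NE [P1→B gives 9>0]
(B,P): not NE [P2→Q gives 3>1]
(B,Q): not NE [P1→A gives 8>3]
(B,R): not NE [P2→Q gives 3>0]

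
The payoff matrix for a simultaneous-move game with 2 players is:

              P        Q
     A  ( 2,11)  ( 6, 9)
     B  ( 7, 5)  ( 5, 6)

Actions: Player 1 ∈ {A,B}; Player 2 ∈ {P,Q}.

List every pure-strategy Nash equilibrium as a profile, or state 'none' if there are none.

No pure NE.

(A,P): not NE [P1→B gives 7>2]
(A,Q): not NE [P2→P gives 11>9]
(B,P): not NE [P2→Q gives 6>5]
(B,Q): not NE [P1→A gives 6>5]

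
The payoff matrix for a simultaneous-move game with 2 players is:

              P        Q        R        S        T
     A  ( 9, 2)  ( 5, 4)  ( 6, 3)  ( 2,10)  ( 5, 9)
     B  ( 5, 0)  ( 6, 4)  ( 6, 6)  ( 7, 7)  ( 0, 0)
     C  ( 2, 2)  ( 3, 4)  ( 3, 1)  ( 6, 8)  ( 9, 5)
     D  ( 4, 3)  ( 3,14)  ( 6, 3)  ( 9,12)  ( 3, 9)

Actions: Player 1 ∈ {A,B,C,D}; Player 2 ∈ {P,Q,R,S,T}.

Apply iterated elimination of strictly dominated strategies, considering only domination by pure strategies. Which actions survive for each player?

P2 drop P (Q beats it: A:4>2 B:4>0 C:4>2 D:14>3)
P2 drop R (S beats it: A:10>3 B:7>6 C:8>1 D:12>3)
P2 drop T (S beats it: A:10>9 B:7>0 C:8>5 D:12>9)
P1 drop A (B beats it: Q:6>5 S:7>2)
P1 drop C (B beats it: Q:6>3 S:7>6)
P1→{B,D} P2→{Q,S}

Survivors P1:{B,D} P2:{Q,S}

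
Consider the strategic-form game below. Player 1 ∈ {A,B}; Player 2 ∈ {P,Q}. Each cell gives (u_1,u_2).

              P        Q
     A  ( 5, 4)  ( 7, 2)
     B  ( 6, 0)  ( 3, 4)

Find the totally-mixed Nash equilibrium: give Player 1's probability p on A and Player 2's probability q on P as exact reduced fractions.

(p,q) = (2/3, 4/5)

P1 indiff ⇒ q·5+(1-q)·7 = q·6+(1-q)·3 ⇒ q(-1) = (1-q)(-4) ⇒ q = 4/5
P2 indiff ⇒ p·4+(1-p)·0 = p·2+(1-p)·4 ⇒ p(2) = (1-p)(4) ⇒ p = 2/3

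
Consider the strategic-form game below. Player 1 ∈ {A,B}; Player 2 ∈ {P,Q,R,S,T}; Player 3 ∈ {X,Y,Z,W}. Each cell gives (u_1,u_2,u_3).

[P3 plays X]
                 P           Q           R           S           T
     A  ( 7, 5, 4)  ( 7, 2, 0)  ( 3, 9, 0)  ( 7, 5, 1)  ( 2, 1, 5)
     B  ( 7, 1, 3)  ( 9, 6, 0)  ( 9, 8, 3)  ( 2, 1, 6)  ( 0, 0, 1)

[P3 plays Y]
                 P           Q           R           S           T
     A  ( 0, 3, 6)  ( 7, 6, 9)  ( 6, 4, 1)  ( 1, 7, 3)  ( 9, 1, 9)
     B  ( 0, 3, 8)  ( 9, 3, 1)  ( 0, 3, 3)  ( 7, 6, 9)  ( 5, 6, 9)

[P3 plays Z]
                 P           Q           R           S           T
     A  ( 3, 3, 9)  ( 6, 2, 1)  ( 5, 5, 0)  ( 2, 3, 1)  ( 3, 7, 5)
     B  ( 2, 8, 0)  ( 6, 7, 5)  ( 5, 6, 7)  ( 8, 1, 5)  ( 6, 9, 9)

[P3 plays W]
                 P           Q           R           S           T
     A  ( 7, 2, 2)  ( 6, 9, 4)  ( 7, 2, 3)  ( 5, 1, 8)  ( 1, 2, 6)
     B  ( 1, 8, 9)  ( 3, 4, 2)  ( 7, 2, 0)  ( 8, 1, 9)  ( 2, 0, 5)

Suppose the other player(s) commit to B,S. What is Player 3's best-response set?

P3 best: {Y,W}

u_3(X vs B,S) = 6
u_3(Y vs B,S) = 9
u_3(Z vs B,S) = 5
u_3(W vs B,S) = 9
max payoff 9 at {Y,W}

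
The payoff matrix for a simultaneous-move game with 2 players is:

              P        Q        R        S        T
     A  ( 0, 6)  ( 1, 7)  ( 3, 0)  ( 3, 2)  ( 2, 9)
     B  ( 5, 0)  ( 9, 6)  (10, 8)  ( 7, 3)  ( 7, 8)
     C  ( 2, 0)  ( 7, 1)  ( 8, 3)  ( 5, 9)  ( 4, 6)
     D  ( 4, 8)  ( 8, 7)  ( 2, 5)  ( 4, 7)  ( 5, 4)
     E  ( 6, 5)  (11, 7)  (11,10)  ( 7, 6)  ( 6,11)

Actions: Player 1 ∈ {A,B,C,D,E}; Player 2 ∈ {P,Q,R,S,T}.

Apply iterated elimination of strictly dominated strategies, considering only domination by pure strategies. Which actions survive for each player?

Remaining: P1:{B,E} P2:{R,T}

P1 drop A (B beats it: P:5>0 Q:9>1 R:10>3 S:7>3 T:7>2)
P1 drop C (B beats it: P:5>2 Q:9>7 R:10>8 S:7>5 T:7>4)
P1 drop D (B beats it: P:5>4 Q:9>8 R:10>2 S:7>4 T:7>5)
P2 drop P (Q beats it: B:6>0 E:7>5)
P2 drop Q (R beats it: B:8>6 E:10>7)
P2 drop S (R beats it: B:8>3 E:10>6)
P1→{B,E} P2→{R,T}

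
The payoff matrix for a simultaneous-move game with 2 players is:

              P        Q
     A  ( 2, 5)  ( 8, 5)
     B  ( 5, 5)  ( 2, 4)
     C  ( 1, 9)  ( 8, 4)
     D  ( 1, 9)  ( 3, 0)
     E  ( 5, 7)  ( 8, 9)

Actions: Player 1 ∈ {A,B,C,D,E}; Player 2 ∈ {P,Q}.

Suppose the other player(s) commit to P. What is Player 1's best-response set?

argmax u_1 = {B,E}

u_1(A vs P) = 2
u_1(B vs P) = 5
u_1(C vs P) = 1
u_1(D vs P) = 1
u_1(E vs P) = 5
max payoff 5 at {B,E}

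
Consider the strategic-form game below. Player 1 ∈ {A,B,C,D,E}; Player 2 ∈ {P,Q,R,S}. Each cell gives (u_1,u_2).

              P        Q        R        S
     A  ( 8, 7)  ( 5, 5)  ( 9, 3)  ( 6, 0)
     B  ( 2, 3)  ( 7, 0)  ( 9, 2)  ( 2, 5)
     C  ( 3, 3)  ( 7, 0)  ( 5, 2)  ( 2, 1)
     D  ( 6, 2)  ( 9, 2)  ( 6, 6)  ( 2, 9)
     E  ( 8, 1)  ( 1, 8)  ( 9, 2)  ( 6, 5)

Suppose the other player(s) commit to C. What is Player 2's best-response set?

u_2(P vs C) = 3
u_2(Q vs C) = 0
u_2(R vs C) = 2
u_2(S vs C) = 1
max payoff 3 at {P}

argmax u_2 = {P}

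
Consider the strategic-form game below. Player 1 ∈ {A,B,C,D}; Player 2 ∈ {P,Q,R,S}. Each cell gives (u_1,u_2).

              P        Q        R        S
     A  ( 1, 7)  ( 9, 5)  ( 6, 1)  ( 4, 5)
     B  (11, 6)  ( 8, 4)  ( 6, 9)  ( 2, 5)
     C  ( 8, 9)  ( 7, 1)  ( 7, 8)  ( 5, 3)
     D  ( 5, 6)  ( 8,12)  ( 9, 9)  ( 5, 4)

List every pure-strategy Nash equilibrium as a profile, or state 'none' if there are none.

PSNE: ∅

(A,P): not NE [P1→B gives 11>1]
(A,Q): not NE [P2→P gives 7>5]
(A,R): not NE [P1→D gives 9>6; P2→P gives 7>1]
(A,S): not NE [P1→D gives 5>4; P2→P gives 7>5]
(B,P): not NE [P2→R gives 9>6]
(B,Q): not NE [P1→A gives 9>8; P2→R gives 9>4]
(B,R): not NE [P1→D gives 9>6]
(B,S): not NE [P1→D gives 5>2; P2→R gives 9>5]
(C,P): not NE [P1→B gives 11>8]
(C,Q): not NE [P1→A gives 9>7; P2→P gives 9>1]
(C,R): not NE [P1→D gives 9>7; P2→P gives 9>8]
(C,S): not NE [P2→P gives 9>3]
(D,P): not NE [P1→B gives 11>5; P2→Q gives 12>6]
(D,Q): not NE [P1→A gives 9>8]
(D,R): not NE [P2→Q gives 12>9]
(D,S): not NE [P2→Q gives 12>4]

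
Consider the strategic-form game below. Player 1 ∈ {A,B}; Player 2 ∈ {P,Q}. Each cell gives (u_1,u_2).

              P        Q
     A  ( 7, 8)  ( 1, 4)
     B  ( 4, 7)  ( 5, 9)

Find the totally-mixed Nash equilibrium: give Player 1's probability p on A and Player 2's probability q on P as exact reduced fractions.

(p,q) = (1/3, 4/7)

P1 indiff ⇒ q·7+(1-q)·1 = q·4+(1-q)·5 ⇒ q(3) = (1-q)(4) ⇒ q = 4/7
P2 indiff ⇒ p·8+(1-p)·7 = p·4+(1-p)·9 ⇒ p(4) = (1-p)(2) ⇒ p = 1/3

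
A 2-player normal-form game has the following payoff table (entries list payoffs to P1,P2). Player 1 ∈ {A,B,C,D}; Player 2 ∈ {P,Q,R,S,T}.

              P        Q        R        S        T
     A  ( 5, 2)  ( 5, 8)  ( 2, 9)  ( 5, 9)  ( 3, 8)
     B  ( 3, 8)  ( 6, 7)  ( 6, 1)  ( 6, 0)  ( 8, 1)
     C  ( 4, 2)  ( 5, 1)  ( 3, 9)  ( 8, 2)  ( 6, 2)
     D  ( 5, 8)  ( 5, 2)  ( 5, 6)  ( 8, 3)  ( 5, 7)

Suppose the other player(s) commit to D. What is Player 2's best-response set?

u_2(P vs D) = 8
u_2(Q vs D) = 2
u_2(R vs D) = 6
u_2(S vs D) = 3
u_2(T vs D) = 7
max payoff 8 at {P}

P2 best: {P}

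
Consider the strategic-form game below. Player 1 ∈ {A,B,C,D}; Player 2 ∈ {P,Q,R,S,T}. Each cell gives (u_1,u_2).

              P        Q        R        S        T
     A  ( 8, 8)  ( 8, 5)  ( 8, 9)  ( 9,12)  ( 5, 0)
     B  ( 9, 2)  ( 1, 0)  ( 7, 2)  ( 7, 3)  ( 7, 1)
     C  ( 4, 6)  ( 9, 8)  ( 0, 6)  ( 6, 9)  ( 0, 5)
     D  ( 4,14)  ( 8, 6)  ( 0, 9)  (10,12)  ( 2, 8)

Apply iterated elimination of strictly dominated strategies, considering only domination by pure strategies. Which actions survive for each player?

IESDS → P1:{A,B,D} P2:{P,S}

P2 drop Q (S beats it: A:12>5 B:3>0 C:9>8 D:12>6)
P1 drop C (A beats it: P:8>4 R:8>0 S:9>6 T:5>0)
P2 drop R (S beats it: A:12>9 B:3>2 D:12>9)
P2 drop T (P beats it: A:8>0 B:2>1 D:14>8)
P1→{A,B,D} P2→{P,S}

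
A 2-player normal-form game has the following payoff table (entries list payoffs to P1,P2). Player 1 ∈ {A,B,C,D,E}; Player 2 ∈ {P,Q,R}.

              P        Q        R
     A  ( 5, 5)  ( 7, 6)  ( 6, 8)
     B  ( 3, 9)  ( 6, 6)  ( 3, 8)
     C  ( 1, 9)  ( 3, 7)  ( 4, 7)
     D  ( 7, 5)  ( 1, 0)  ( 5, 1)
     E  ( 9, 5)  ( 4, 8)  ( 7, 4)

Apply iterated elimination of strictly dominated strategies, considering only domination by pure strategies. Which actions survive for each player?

P1 drop B (A beats it: P:5>3 Q:7>6 R:6>3)
P1 drop C (A beats it: P:5>1 Q:7>3 R:6>4)
P1 drop D (E beats it: P:9>7 Q:4>1 R:7>5)
P2 drop P (Q beats it: A:6>5 E:8>5)
P1→{A,E} P2→{Q,R}

IESDS → P1:{A,E} P2:{Q,R}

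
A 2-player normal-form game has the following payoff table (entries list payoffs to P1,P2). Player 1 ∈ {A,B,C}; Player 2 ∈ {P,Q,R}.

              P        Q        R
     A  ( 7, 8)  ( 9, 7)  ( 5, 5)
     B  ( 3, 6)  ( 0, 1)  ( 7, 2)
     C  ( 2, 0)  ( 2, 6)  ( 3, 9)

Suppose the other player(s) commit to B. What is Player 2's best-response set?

u_2(P vs B) = 6
u_2(Q vs B) = 1
u_2(R vs B) = 2
max payoff 6 at {P}

BR_2 = {P}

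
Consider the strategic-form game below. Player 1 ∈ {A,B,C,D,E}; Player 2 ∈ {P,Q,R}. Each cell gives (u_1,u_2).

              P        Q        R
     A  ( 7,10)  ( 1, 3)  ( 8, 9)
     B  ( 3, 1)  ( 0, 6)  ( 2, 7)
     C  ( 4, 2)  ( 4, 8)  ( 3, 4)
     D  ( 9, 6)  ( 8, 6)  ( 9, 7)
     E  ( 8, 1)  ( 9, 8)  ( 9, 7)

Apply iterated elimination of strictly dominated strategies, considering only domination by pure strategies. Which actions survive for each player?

P1 drop A (D beats it: P:9>7 Q:8>1 R:9>8)
P1 drop B (C beats it: P:4>3 Q:4>0 R:3>2)
P1 drop C (D beats it: P:9>4 Q:8>4 R:9>3)
P2 drop P (R beats it: D:7>6 E:7>1)
P1→{D,E} P2→{Q,R}

Remaining: P1:{D,E} P2:{Q,R}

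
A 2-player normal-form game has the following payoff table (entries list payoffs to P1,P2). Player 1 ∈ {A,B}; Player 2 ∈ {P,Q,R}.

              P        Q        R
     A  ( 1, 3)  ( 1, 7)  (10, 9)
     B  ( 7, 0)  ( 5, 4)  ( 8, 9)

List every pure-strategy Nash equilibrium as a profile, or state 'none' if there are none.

(A,P): not NE [P1→B gives 7>1; P2→R gives 9>3]
(A,Q): not NE [P1→B gives 5>1; P2→R gives 9>7]
(A,R): NE
(B,P): not NE [P2→R gives 9>0]
(B,Q): not NE [P2→R gives 9>4]
(B,R): not NE [P1→A gives 10>8]

NE set: (A,R)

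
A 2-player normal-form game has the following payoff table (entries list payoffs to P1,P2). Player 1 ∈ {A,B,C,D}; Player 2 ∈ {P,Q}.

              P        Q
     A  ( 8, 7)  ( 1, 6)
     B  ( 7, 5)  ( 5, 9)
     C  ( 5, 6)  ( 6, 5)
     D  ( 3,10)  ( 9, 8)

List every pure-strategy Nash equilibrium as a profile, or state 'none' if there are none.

(A,P): NE
(A,Q): not NE [P1→D gives 9>1; P2→P gives 7>6]
(B,P): not NE [P1→A gives 8>7; P2→Q gives 9>5]
(B,Q): not NE [P1→D gives 9>5]
(C,P): not NE [P1→A gives 8>5]
(C,Q): not NE [P1→D gives 9>6; P2→P gives 6>5]
(D,P): not NE [P1→A gives 8>3]
(D,Q): not NE [P2→P gives 10>8]

PSNE = {(A,P)}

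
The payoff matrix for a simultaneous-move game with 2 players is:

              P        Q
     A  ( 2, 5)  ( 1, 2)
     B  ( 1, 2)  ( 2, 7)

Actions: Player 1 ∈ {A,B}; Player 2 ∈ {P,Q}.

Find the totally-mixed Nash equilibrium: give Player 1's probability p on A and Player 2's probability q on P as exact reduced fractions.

P1 indiff ⇒ q·2+(1-q)·1 = q·1+(1-q)·2 ⇒ q(1) = (1-q)(1) ⇒ q = 1/2
P2 indiff ⇒ p·5+(1-p)·2 = p·2+(1-p)·7 ⇒ p(3) = (1-p)(5) ⇒ p = 5/8

(p,q) = (5/8, 1/2)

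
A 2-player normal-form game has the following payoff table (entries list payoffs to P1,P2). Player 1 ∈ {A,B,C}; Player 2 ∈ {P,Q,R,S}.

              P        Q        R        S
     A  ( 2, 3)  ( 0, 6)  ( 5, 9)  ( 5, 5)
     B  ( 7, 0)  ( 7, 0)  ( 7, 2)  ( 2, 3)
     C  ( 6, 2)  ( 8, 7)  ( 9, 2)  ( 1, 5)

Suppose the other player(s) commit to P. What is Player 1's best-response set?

u_1(A vs P) = 2
u_1(B vs P) = 7
u_1(C vs P) = 6
max payoff 7 at {B}

BR_1 = {B}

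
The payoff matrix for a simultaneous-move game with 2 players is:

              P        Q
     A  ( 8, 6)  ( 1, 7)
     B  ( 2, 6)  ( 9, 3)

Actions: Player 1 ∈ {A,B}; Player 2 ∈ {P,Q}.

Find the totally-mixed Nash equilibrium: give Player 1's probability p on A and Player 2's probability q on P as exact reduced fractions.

P1 indiff ⇒ q·8+(1-q)·1 = q·2+(1-q)·9 ⇒ q(6) = (1-q)(8) ⇒ q = 4/7
P2 indiff ⇒ p·6+(1-p)·6 = p·7+(1-p)·3 ⇒ p(-1) = (1-p)(-3) ⇒ p = 3/4

(p,q) = (3/4, 4/7)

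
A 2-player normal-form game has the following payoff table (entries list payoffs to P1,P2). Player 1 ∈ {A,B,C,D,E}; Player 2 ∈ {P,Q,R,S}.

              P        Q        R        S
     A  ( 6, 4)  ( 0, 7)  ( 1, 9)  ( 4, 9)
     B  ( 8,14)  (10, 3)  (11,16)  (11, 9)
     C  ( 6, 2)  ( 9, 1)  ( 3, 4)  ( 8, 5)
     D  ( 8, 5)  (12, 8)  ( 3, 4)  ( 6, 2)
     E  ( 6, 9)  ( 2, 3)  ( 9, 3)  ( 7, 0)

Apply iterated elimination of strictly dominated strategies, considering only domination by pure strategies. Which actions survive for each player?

P1 drop A (B beats it: P:8>6 Q:10>0 R:11>1 S:11>4)
P1 drop C (B beats it: P:8>6 Q:10>9 R:11>3 S:11>8)
P1 drop E (B beats it: P:8>6 Q:10>2 R:11>9 S:11>7)
P2 drop S (P beats it: B:14>9 D:5>2)
P1→{B,D} P2→{P,Q,R}

Survivors P1:{B,D} P2:{P,Q,R}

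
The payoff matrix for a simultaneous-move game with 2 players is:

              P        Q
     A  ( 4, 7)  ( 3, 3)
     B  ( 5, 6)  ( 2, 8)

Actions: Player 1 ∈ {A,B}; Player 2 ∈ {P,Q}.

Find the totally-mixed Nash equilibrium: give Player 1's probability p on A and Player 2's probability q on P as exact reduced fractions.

P1 indiff ⇒ q·4+(1-q)·3 = q·5+(1-q)·2 ⇒ q(-1) = (1-q)(-1) ⇒ q = 1/2
P2 indiff ⇒ p·7+(1-p)·6 = p·3+(1-p)·8 ⇒ p(4) = (1-p)(2) ⇒ p = 1/3

P1 mixes 1/3 on A; P2 mixes 1/2 on P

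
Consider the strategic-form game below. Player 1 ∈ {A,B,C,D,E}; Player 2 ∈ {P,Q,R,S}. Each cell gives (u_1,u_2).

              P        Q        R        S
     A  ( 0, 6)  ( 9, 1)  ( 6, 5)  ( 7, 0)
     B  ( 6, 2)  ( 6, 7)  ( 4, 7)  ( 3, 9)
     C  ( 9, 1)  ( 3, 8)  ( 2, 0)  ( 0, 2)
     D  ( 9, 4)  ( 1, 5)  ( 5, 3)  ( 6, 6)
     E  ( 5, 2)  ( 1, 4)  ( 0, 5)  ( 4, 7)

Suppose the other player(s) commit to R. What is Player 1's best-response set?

u_1(A vs R) = 6
u_1(B vs R) = 4
u_1(C vs R) = 2
u_1(D vs R) = 5
u_1(E vs R) = 0
max payoff 6 at {A}

P1 best: {A}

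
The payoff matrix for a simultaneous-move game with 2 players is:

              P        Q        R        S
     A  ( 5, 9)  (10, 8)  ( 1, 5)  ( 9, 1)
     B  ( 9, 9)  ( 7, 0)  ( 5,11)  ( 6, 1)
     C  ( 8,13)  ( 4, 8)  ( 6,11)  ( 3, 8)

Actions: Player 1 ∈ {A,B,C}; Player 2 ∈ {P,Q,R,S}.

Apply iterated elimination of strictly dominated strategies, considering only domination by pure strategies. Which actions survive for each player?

Survivors P1:{B,C} P2:{P,R}

P2 drop Q (P beats it: A:9>8 B:9>0 C:13>8)
P2 drop S (P beats it: A:9>1 B:9>1 C:13>8)
P1 drop A (B beats it: P:9>5 R:5>1)
P1→{B,C} P2→{P,R}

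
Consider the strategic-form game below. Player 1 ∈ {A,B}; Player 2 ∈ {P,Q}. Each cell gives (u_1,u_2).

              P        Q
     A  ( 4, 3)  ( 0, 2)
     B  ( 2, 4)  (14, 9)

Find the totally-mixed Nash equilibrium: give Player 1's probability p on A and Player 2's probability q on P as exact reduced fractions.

P1 indiff ⇒ q·4+(1-q)·0 = q·2+(1-q)·14 ⇒ q(2) = (1-q)(14) ⇒ q = 7/8
P2 indiff ⇒ p·3+(1-p)·4 = p·2+(1-p)·9 ⇒ p(1) = (1-p)(5) ⇒ p = 5/6

(p,q) = (5/6, 7/8)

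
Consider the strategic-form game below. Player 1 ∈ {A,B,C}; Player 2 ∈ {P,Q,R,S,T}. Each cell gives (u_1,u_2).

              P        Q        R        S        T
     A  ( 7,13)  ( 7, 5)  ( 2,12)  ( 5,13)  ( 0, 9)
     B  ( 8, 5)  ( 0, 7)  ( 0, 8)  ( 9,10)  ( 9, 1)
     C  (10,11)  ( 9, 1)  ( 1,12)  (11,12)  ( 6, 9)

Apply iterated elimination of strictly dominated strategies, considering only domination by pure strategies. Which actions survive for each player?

P2 drop Q (R beats it: A:12>5 B:8>7 C:12>1)
P2 drop T (P beats it: A:13>9 B:5>1 C:11>9)
P1 drop B (C beats it: P:10>8 R:1>0 S:11>9)
P1→{A,C} P2→{P,R,S}

Remaining: P1:{A,C} P2:{P,R,S}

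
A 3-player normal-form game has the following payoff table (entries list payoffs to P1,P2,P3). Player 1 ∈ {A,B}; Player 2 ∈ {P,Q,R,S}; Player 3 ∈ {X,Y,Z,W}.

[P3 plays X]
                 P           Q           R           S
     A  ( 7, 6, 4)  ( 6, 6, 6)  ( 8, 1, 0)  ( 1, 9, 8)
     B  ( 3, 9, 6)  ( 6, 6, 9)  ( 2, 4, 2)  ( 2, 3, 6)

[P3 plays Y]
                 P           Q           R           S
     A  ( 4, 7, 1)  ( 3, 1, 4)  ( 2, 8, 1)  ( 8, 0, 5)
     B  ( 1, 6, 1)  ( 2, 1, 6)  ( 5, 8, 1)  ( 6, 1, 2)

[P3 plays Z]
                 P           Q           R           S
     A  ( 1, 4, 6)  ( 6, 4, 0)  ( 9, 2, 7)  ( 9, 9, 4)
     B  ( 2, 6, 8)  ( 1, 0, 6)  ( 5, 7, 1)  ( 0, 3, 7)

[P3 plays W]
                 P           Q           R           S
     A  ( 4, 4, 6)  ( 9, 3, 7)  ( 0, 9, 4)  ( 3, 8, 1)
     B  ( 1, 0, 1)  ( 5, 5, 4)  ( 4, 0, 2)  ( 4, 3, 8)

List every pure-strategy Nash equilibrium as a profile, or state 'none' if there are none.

No pure NE.

(A,P,X): not NE [P2→S gives 9>6; P3→W gives 6>4]
(A,P,Y): not NE [P2→R gives 8>7; P3→W gives 6>1]
(A,P,Z): not NE [P1→B gives 2>1; P2→S gives 9>4]
(A,P,W): not NE [P2→R gives 9>4]
(A,Q,X): not NE [P2→S gives 9>6; P3→W gives 7>6]
(A,Q,Y): not NE [P2→R gives 8>1; P3→W gives 7>4]
(A,Q,Z): not NE [P2→S gives 9>4; P3→W gives 7>0]
(A,Q,W): not NE [P2→R gives 9>3]
(A,R,X): not NE [P2→S gives 9>1; P3→Z gives 7>0]
(A,R,Y): not NE [P1→B gives 5>2; P3→Z gives 7>1]
(A,R,Z): not NE [P2→S gives 9>2]
(A,R,W): not NE [P1→B gives 4>0; P3→Z gives 7>4]
(A,S,X): not NE [P1→B gives 2>1]
(A,S,Y): not NE [P2→R gives 8>0; P3→X gives 8>5]
(A,S,Z): not NE [P3→X gives 8>4]
(A,S,W): not NE [P1→B gives 4>3; P2→R gives 9>8; P3→X gives 8>1]
(B,P,X): not NE [P1→A gives 7>3; P3→Z gives 8>6]
(B,P,Y): not NE [P1→A gives 4>1; P2→R gives 8>6; P3→Z gives 8>1]
(B,P,Z): not NE [P2→R gives 7>6]
(B,P,W): not NE [P1→A gives 4>1; P2→Q gives 5>0; P3→Z gives 8>1]
(B,Q,X): not NE [P2→P gives 9>6]
(B,Q,Y): not NE [P1→A gives 3>2; P2→R gives 8>1; P3→X gives 9>6]
(B,Q,Z): not NE [P1→A gives 6>1; P2→R gives 7>0; P3→X gives 9>6]
(B,Q,W): not NE [P1→A gives 9>5; P3→X gives 9>4]
(B,R,X): not NE [P1→A gives 8>2; P2→P gives 9>4]
(B,R,Y): not NE [P3→W gives 2>1]
(B,R,Z): not NE [P1→A gives 9>5; P3→W gives 2>1]
(B,R,W): not NE [P2→Q gives 5>0]
(B,S,X): not NE [P2→P gives 9>3; P3→W gives 8>6]
(B,S,Y): not NE [P1→A gives 8>6; P2→R gives 8>1; P3→W gives 8>2]
(B,S,Z): not NE [P1→A gives 9>0; P2→R gives 7>3; P3→W gives 8>7]
(B,S,W): not NE [P2→Q gives 5>3]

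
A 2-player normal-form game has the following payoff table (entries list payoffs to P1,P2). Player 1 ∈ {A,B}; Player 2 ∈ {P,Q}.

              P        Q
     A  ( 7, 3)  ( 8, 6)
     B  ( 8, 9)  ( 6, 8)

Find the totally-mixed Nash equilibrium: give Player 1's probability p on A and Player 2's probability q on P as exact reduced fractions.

p=1/4, q=2/3

P1 indiff ⇒ q·7+(1-q)·8 = q·8+(1-q)·6 ⇒ q(-1) = (1-q)(-2) ⇒ q = 2/3
P2 indiff ⇒ p·3+(1-p)·9 = p·6+(1-p)·8 ⇒ p(-3) = (1-p)(-1) ⇒ p = 1/4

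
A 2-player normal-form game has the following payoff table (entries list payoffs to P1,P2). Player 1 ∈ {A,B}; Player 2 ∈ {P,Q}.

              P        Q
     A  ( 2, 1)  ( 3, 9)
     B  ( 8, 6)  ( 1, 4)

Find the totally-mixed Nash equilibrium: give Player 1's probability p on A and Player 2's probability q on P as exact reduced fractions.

P1 mixes 1/5 on A; P2 mixes 1/4 on P

P1 indiff ⇒ q·2+(1-q)·3 = q·8+(1-q)·1 ⇒ q(-6) = (1-q)(-2) ⇒ q = 1/4
P2 indiff ⇒ p·1+(1-p)·6 = p·9+(1-p)·4 ⇒ p(-8) = (1-p)(-2) ⇒ p = 1/5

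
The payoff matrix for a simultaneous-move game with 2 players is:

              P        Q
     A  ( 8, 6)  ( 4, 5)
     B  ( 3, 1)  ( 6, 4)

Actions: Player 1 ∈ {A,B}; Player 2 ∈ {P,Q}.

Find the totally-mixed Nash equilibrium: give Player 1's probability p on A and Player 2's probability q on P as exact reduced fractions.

P1 indiff ⇒ q·8+(1-q)·4 = q·3+(1-q)·6 ⇒ q(5) = (1-q)(2) ⇒ q = 2/7
P2 indiff ⇒ p·6+(1-p)·1 = p·5+(1-p)·4 ⇒ p(1) = (1-p)(3) ⇒ p = 3/4

(p,q) = (3/4, 2/7)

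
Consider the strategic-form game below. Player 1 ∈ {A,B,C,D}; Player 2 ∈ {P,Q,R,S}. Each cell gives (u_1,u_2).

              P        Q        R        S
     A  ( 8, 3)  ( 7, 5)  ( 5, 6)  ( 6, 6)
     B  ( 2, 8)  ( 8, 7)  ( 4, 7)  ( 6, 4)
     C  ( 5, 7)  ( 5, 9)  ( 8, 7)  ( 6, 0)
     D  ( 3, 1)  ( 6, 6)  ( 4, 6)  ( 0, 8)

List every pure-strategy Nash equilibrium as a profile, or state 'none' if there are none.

(A,P): not NE [P2→S gives 6>3]
(A,Q): not NE [P1→B gives 8>7; P2→S gives 6>5]
(A,R): not NE [P1→C gives 8>5]
(A,S): NE
(B,P): not NE [P1→A gives 8>2]
(B,Q): not NE [P2→P gives 8>7]
(B,R): not NE [P1→C gives 8>4; P2→P gives 8>7]
(B,S): not NE [P2→P gives 8>4]
(C,P): not NE [P1→A gives 8>5; P2→Q gives 9>7]
(C,Q): not NE [P1→B gives 8>5]
(C,R): not NE [P2→Q gives 9>7]
(C,S): not NE [P2→Q gives 9>0]
(D,P): not NE [P1→A gives 8>3; P2→S gives 8>1]
(D,Q): not NE [P1→B gives 8>6; P2→S gives 8>6]
(D,R): not NE [P1→C gives 8>4; P2→S gives 8>6]
(D,S): not NE [P1→C gives 6>0]

PSNE = {(A,S)}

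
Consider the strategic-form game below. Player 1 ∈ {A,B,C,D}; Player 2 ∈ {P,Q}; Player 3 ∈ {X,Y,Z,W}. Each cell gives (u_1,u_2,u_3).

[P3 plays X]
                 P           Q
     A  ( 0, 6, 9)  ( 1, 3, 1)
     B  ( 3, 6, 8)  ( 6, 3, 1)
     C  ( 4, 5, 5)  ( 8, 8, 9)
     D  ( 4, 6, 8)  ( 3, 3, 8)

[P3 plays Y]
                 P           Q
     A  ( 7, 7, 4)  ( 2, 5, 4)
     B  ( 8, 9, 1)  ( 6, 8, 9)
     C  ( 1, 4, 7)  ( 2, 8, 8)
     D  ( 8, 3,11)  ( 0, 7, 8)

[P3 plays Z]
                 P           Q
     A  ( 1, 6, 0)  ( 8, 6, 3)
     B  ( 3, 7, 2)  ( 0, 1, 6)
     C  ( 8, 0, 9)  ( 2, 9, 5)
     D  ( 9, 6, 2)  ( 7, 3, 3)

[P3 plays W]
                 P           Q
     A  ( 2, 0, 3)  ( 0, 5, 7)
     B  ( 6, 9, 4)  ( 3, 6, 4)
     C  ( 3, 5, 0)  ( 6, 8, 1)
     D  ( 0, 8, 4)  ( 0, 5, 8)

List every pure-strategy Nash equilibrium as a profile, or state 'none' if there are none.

PSNE = {(C,Q,X)}

(A,P,X): not NE [P1→D gives 4>0]
(A,P,Y): not NE [P1→D gives 8>7; P3→X gives 9>4]
(A,P,Z): not NE [P1→D gives 9>1; P3→X gives 9>0]
(A,P,W): not NE [P1→B gives 6>2; P2→Q gives 5>0; P3→X gives 9>3]
(A,Q,X): not NE [P1→C gives 8>1; P2→P gives 6>3; P3→W gives 7>1]
(A,Q,Y): not NE [P1→B gives 6>2; P2→P gives 7>5; P3→W gives 7>4]
(A,Q,Z): not NE [P3→W gives 7>3]
(A,Q,W): not NE [P1→C gives 6>0]
(B,P,X): not NE [P1→D gives 4>3]
(B,P,Y): not NE [P3→X gives 8>1]
(B,P,Z): not NE [P1→D gives 9>3; P3→X gives 8>2]
(B,P,W): not NE [P3→X gives 8>4]
(B,Q,X): not NE [P1→C gives 8>6; P2→P gives 6>3; P3→Y gives 9>1]
(B,Q,Y): not NE [P2→P gives 9>8]
(B,Q,Z): not NE [P1→A gives 8>0; P2→P gives 7>1; P3→Y gives 9>6]
(B,Q,W): not NE [P1→C gives 6>3; P2→P gives 9>6; P3→Y gives 9>4]
(C,P,X): not NE [P2→Q gives 8>5; P3→Z gives 9>5]
(C,P,Y): not NE [P1→D gives 8>1; P2→Q gives 8>4; P3→Z gives 9>7]
(C,P,Z): not NE [P1→D gives 9>8; P2→Q gives 9>0]
(C,P,W): not NE [P1→B gives 6>3; P2→Q gives 8>5; P3→Z gives 9>0]
(C,Q,X): NE
(C,Q,Y): not NE [P1→B gives 6>2; P3→X gives 9>8]
(C,Q,Z): not NE [P1→A gives 8>2; P3→X gives 9>5]
(C,Q,W): not NE [P3→X gives 9>1]
(D,P,X): not NE [P3→Y gives 11>8]
(D,P,Y): not NE [P2→Q gives 7>3]
(D,P,Z): not NE [P3→Y gives 11>2]
(D,P,W): not NE [P1→B gives 6>0; P3→Y gives 11>4]
(D,Q,X): not NE [P1→C gives 8>3; P2→P gives 6>3]
(D,Q,Y): not NE [P1→B gives 6>0]
(D,Q,Z): not NE [P1→A gives 8>7; P2→P gives 6>3; P3→W gives 8>3]
(D,Q,W): not NE [P1→C gives 6>0; P2→P gives 8>5]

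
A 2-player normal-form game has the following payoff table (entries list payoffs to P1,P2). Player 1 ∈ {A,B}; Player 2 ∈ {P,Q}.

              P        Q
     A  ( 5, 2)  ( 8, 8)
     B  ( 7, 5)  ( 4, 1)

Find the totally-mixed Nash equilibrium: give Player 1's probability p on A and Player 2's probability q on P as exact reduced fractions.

p=2/5, q=2/3

P1 indiff ⇒ q·5+(1-q)·8 = q·7+(1-q)·4 ⇒ q(-2) = (1-q)(-4) ⇒ q = 2/3
P2 indiff ⇒ p·2+(1-p)·5 = p·8+(1-p)·1 ⇒ p(-6) = (1-p)(-4) ⇒ p = 2/5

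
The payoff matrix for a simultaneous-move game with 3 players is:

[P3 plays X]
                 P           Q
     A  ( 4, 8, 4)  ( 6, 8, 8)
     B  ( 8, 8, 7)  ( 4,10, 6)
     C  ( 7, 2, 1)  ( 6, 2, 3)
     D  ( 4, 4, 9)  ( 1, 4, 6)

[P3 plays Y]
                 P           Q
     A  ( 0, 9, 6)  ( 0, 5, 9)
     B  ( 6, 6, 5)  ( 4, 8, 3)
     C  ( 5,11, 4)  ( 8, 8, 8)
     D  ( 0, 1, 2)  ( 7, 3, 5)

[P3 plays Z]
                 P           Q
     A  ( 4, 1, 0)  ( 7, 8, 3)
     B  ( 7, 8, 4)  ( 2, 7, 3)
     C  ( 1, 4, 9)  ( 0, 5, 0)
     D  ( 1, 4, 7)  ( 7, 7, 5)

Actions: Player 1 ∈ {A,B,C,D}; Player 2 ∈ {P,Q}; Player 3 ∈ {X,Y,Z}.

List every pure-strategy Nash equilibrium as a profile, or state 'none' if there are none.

Equilibria: none

(A,P,X): not NE [P1→B gives 8>4; P3→Y gives 6>4]
(A,P,Y): not NE [P1→B gives 6>0]
(A,P,Z): not NE [P1→B gives 7>4; P2→Q gives 8>1; P3→Y gives 6>0]
(A,Q,X): not NE [P3→Y gives 9>8]
(A,Q,Y): not NE [P1→C gives 8>0; P2→P gives 9>5]
(A,Q,Z): not NE [P3→Y gives 9>3]
(B,P,X): not NE [P2→Q gives 10>8]
(B,P,Y): not NE [P2→Q gives 8>6; P3→X gives 7>5]
(B,P,Z): not NE [P3→X gives 7>4]
(B,Q,X): not NE [P1→C gives 6>4]
(B,Q,Y): not NE [P1→C gives 8>4; P3→X gives 6>3]
(B,Q,Z): not NE [P1→D gives 7>2; P2→P gives 8>7; P3→X gives 6>3]
(C,P,X): not NE [P1→B gives 8>7; P3→Z gives 9>1]
(C,P,Y): not NE [P1→B gives 6>5; P3→Z gives 9>4]
(C,P,Z): not NE [P1→B gives 7>1; P2→Q gives 5>4]
(C,Q,X): not NE [P3→Y gives 8>3]
(C,Q,Y): not NE [P2→P gives 11>8]
(C,Q,Z): not NE [P1→D gives 7>0; P3→Y gives 8>0]
(D,P,X): not NE [P1→B gives 8>4]
(D,P,Y): not NE [P1→B gives 6>0; P2→Q gives 3>1; P3→X gives 9>2]
(D,P,Z): not NE [P1→B gives 7>1; P2→Q gives 7>4; P3→X gives 9>7]
(D,Q,X): not NE [P1→C gives 6>1]
(D,Q,Y): not NE [P1→C gives 8>7; P3→X gives 6>5]
(D,Q,Z): not NE [P3→X gives 6>5]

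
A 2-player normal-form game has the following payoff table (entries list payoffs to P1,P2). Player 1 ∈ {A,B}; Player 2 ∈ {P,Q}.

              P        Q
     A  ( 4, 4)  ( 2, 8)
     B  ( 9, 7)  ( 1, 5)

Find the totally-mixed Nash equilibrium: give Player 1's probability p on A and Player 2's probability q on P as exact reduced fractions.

(p,q) = (1/3, 1/6)

P1 indiff ⇒ q·4+(1-q)·2 = q·9+(1-q)·1 ⇒ q(-5) = (1-q)(-1) ⇒ q = 1/6
P2 indiff ⇒ p·4+(1-p)·7 = p·8+(1-p)·5 ⇒ p(-4) = (1-p)(-2) ⇒ p = 1/3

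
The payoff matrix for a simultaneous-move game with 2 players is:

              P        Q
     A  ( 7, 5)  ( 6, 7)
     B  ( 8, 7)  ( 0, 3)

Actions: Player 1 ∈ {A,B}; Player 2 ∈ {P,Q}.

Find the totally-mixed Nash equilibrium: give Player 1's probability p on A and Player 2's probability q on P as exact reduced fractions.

P1 indiff ⇒ q·7+(1-q)·6 = q·8+(1-q)·0 ⇒ q(-1) = (1-q)(-6) ⇒ q = 6/7
P2 indiff ⇒ p·5+(1-p)·7 = p·7+(1-p)·3 ⇒ p(-2) = (1-p)(-4) ⇒ p = 2/3

(p,q) = (2/3, 6/7)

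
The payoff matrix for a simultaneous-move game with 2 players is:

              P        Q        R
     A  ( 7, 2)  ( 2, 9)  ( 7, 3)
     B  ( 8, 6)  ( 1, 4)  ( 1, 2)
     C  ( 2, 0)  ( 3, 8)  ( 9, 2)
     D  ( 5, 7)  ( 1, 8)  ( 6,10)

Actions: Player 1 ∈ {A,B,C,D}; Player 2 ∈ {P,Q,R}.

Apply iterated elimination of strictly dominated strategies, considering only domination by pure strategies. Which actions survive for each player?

IESDS → P1:{A,B,C} P2:{P,Q}

P1 drop D (A beats it: P:7>5 Q:2>1 R:7>6)
P2 drop R (Q beats it: A:9>3 B:4>2 C:8>2)
P1→{A,B,C} P2→{P,Q}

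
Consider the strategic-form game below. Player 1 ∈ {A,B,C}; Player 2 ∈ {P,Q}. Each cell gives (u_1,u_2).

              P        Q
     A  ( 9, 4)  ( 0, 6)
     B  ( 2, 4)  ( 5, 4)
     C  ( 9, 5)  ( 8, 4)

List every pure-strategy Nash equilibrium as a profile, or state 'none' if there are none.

NE set: (C,P)

(A,P): not NE [P2→Q gives 6>4]
(A,Q): not NE [P1→C gives 8>0]
(B,P): not NE [P1→C gives 9>2]
(B,Q): not NE [P1→C gives 8>5]
(C,P): NE
(C,Q): not NE [P2→P gives 5>4]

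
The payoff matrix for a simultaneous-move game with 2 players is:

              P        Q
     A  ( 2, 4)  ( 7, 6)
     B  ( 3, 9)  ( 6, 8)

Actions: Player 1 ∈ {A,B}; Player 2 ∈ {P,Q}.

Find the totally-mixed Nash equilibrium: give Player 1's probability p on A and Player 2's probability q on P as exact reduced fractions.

(p,q) = (1/3, 1/2)

P1 indiff ⇒ q·2+(1-q)·7 = q·3+(1-q)·6 ⇒ q(-1) = (1-q)(-1) ⇒ q = 1/2
P2 indiff ⇒ p·4+(1-p)·9 = p·6+(1-p)·8 ⇒ p(-2) = (1-p)(-1) ⇒ p = 1/3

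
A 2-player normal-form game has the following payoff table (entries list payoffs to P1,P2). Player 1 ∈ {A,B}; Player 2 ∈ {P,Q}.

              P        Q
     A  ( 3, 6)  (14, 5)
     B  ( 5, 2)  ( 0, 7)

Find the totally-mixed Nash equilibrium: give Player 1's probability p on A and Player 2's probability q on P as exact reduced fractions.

P1 indiff ⇒ q·3+(1-q)·14 = q·5+(1-q)·0 ⇒ q(-2) = (1-q)(-14) ⇒ q = 7/8
P2 indiff ⇒ p·6+(1-p)·2 = p·5+(1-p)·7 ⇒ p(1) = (1-p)(5) ⇒ p = 5/6

p=5/6, q=7/8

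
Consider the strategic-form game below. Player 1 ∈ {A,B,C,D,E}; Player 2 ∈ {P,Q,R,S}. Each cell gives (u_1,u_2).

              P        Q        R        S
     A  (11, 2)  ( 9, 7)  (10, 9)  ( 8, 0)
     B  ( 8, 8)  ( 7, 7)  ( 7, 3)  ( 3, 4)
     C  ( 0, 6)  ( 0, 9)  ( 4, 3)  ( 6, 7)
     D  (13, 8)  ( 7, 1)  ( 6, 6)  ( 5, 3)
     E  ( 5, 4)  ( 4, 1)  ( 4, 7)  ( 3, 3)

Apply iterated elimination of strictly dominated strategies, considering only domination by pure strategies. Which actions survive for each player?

P1 drop B (A beats it: P:11>8 Q:9>7 R:10>7 S:8>3)
P1 drop C (A beats it: P:11>0 Q:9>0 R:10>4 S:8>6)
P1 drop E (A beats it: P:11>5 Q:9>4 R:10>4 S:8>3)
P2 drop Q (R beats it: A:9>7 D:6>1)
P2 drop S (P beats it: A:2>0 D:8>3)
P1→{A,D} P2→{P,R}

Remaining: P1:{A,D} P2:{P,R}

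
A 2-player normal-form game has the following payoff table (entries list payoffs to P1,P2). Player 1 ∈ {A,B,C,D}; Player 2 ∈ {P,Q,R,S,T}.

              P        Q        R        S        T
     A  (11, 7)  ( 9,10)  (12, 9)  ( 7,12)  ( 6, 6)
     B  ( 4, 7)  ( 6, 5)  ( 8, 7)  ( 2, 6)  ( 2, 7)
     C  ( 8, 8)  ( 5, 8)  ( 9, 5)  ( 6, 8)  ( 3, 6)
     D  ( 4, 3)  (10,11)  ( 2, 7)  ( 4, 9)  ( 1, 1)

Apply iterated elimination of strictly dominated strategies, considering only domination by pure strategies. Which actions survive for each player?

P1 drop B (A beats it: P:11>4 Q:9>6 R:12>8 S:7>2 T:6>2)
P1 drop C (A beats it: P:11>8 Q:9>5 R:12>9 S:7>6 T:6>3)
P2 drop P (Q beats it: A:10>7 D:11>3)
P2 drop R (Q beats it: A:10>9 D:11>7)
P2 drop T (Q beats it: A:10>6 D:11>1)
P1→{A,D} P2→{Q,S}

Survivors P1:{A,D} P2:{Q,S}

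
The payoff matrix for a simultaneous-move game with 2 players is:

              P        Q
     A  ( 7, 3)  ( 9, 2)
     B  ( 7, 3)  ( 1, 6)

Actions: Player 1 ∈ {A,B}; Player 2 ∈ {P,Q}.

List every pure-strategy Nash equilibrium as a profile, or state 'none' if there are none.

NE set: (A,P)

(A,P): NE
(A,Q): not NE [P2→P gives 3>2]
(B,P): not NE [P2→Q gives 6>3]
(B,Q): not NE [P1→A gives 9>1]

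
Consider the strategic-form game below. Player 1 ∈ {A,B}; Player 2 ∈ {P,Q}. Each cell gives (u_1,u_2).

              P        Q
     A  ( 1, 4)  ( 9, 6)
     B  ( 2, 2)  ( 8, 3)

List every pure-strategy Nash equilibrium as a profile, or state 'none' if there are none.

Nash profiles: (A,Q)

(A,P): not NE [P1→B gives 2>1; P2→Q gives 6>4]
(A,Q): NE
(B,P): not NE [P2→Q gives 3>2]
(B,Q): not NE [P1→A gives 9>8]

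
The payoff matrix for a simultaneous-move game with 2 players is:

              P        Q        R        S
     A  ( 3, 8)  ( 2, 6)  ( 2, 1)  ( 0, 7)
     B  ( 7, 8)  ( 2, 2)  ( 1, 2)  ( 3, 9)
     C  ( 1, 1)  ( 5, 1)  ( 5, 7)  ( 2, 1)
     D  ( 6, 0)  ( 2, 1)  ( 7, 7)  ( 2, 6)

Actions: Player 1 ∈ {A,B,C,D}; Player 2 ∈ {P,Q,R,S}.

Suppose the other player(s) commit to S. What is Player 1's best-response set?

u_1(A vs S) = 0
u_1(B vs S) = 3
u_1(C vs S) = 2
u_1(D vs S) = 2
max payoff 3 at {B}

P1 best: {B}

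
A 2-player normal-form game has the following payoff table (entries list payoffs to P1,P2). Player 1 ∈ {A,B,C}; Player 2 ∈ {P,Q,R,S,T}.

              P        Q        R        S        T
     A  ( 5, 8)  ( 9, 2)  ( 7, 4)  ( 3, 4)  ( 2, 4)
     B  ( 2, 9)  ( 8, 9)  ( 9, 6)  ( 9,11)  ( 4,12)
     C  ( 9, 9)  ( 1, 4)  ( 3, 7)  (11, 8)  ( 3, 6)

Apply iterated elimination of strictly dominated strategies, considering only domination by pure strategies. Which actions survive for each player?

P2 drop Q (S beats it: A:4>2 B:11>9 C:8>4)
P2 drop R (P beats it: A:8>4 B:9>6 C:9>7)
P1 drop A (C beats it: P:9>5 S:11>3 T:3>2)
P1→{B,C} P2→{P,S,T}

Survivors P1:{B,C} P2:{P,S,T}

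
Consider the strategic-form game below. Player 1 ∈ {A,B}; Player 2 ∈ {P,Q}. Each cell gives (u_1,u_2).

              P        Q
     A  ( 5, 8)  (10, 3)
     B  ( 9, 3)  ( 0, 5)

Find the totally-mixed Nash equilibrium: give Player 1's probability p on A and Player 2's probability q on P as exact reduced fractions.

p=2/7, q=5/7

P1 indiff ⇒ q·5+(1-q)·10 = q·9+(1-q)·0 ⇒ q(-4) = (1-q)(-10) ⇒ q = 5/7
P2 indiff ⇒ p·8+(1-p)·3 = p·3+(1-p)·5 ⇒ p(5) = (1-p)(2) ⇒ p = 2/7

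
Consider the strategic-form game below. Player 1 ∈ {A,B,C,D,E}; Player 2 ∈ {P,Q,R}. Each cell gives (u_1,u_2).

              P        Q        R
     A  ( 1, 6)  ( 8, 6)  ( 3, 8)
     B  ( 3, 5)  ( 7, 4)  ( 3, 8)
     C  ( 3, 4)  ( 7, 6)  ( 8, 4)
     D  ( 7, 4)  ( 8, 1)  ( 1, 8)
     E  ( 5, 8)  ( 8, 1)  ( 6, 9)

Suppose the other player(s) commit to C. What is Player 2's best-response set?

u_2(P vs C) = 4
u_2(Q vs C) = 6
u_2(R vs C) = 4
max payoff 6 at {Q}

P2 best: {Q}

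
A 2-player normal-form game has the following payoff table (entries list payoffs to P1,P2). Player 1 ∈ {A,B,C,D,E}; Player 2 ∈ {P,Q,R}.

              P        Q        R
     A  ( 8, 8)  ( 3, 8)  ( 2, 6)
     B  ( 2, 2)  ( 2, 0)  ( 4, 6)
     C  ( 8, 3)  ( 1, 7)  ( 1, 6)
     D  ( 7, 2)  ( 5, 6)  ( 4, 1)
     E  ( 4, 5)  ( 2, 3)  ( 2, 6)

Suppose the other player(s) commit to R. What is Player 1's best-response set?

argmax u_1 = {B,D}

u_1(A vs R) = 2
u_1(B vs R) = 4
u_1(C vs R) = 1
u_1(D vs R) = 4
u_1(E vs R) = 2
max payoff 4 at {B,D}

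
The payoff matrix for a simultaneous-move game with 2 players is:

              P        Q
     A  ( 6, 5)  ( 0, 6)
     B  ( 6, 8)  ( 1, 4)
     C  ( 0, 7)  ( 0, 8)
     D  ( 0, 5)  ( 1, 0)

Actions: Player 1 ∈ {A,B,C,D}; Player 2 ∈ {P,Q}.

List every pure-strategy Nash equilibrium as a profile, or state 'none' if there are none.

Nash profiles: (B,P)

(A,P): not NE [P2→Q gives 6>5]
(A,Q): not NE [P1→D gives 1>0]
(B,P): NE
(B,Q): not NE [P2→P gives 8>4]
(C,P): not NE [P1→B gives 6>0; P2→Q gives 8>7]
(C,Q): not NE [P1→D gives 1>0]
(D,P): not NE [P1→B gives 6>0]
(D,Q): not NE [P2→P gives 5>0]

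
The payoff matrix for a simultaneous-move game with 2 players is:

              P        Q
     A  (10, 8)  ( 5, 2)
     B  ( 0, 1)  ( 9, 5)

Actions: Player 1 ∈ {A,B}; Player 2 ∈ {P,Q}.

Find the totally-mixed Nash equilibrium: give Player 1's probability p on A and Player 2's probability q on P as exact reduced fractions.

P1 indiff ⇒ q·10+(1-q)·5 = q·0+(1-q)·9 ⇒ q(10) = (1-q)(4) ⇒ q = 2/7
P2 indiff ⇒ p·8+(1-p)·1 = p·2+(1-p)·5 ⇒ p(6) = (1-p)(4) ⇒ p = 2/5

p=2/5, q=2/7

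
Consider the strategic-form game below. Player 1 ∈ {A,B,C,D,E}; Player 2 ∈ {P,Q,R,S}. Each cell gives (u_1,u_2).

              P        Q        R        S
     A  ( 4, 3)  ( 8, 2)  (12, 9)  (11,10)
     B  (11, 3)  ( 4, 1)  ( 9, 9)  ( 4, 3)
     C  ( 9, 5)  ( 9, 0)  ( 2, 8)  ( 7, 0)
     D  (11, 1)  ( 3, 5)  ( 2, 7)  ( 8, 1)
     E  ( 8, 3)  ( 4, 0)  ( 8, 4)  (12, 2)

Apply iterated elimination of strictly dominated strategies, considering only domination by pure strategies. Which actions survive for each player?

P2 drop P (R beats it: A:9>3 B:9>3 C:8>5 D:7>1 E:4>3)
P1 drop B (A beats it: Q:8>4 R:12>9 S:11>4)
P1 drop D (A beats it: Q:8>3 R:12>2 S:11>8)
P2 drop Q (R beats it: A:9>2 C:8>0 E:4>0)
P1 drop C (A beats it: R:12>2 S:11>7)
P1→{A,E} P2→{R,S}

Survivors P1:{A,E} P2:{R,S}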